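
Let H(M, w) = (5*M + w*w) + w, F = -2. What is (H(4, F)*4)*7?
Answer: 616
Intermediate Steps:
H(M, w) = w + w² + 5*M (H(M, w) = (5*M + w²) + w = (w² + 5*M) + w = w + w² + 5*M)
(H(4, F)*4)*7 = ((-2 + (-2)² + 5*4)*4)*7 = ((-2 + 4 + 20)*4)*7 = (22*4)*7 = 88*7 = 616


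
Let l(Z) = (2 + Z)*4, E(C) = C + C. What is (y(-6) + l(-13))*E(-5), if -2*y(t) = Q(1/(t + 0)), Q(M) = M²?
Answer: 15845/36 ≈ 440.14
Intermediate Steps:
E(C) = 2*C
y(t) = -1/(2*t²) (y(t) = -1/(2*(t + 0)²) = -1/(2*t²))
l(Z) = 8 + 4*Z
(y(-6) + l(-13))*E(-5) = (-½/(-6)² + (8 + 4*(-13)))*(2*(-5)) = (-½*1/36 + (8 - 52))*(-10) = (-1/72 - 44)*(-10) = -3169/72*(-10) = 15845/36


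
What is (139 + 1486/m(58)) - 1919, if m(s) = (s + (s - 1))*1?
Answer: -203214/115 ≈ -1767.1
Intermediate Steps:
m(s) = -1 + 2*s (m(s) = (s + (-1 + s))*1 = (-1 + 2*s)*1 = -1 + 2*s)
(139 + 1486/m(58)) - 1919 = (139 + 1486/(-1 + 2*58)) - 1919 = (139 + 1486/(-1 + 116)) - 1919 = (139 + 1486/115) - 1919 = 17471/115 - 1919 = -203214/115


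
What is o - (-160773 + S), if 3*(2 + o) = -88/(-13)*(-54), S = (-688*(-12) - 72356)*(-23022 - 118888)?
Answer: -118251514561/13 ≈ -9.0963e+9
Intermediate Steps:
S = 9096431000 (S = (8256 - 72356)*(-141910) = -64100*(-141910) = 9096431000)
o = -1610/13 (o = -2 + (-88/(-13)*(-54))/3 = -2 + (-88*(-1)/13*(-54))/3 = -2 + (-22*(-4/13)*(-54))/3 = -2 + ((88/13)*(-54))/3 = -2 + (⅓)*(-4752/13) = -2 - 1584/13 = -1610/13 ≈ -123.85)
o - (-160773 + S) = -1610/13 - (-160773 + 9096431000) = -1610/13 - 1*9096270227 = -1610/13 - 9096270227 = -118251514561/13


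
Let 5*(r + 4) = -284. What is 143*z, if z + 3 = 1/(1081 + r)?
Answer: -2187614/5101 ≈ -428.86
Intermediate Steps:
r = -304/5 (r = -4 + (⅕)*(-284) = -4 - 284/5 = -304/5 ≈ -60.800)
z = -15298/5101 (z = -3 + 1/(1081 - 304/5) = -3 + 1/(5101/5) = -3 + 5/5101 = -15298/5101 ≈ -2.9990)
143*z = 143*(-15298/5101) = -2187614/5101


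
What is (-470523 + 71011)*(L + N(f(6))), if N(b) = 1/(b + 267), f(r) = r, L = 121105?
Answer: -13208532306992/273 ≈ -4.8383e+10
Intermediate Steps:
N(b) = 1/(267 + b)
(-470523 + 71011)*(L + N(f(6))) = (-470523 + 71011)*(121105 + 1/(267 + 6)) = -399512*(121105 + 1/273) = -399512*33061666/273 = -13208532306992/273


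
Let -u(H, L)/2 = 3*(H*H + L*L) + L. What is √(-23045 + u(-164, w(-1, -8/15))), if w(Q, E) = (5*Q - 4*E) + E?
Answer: I*√4612089/5 ≈ 429.52*I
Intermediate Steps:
w(Q, E) = -3*E + 5*Q (w(Q, E) = (-4*E + 5*Q) + E = -3*E + 5*Q)
u(H, L) = -6*H² - 6*L² - 2*L (u(H, L) = -2*(3*(H*H + L*L) + L) = -2*(3*(H² + L²) + L) = -2*((3*H² + 3*L²) + L) = -2*(L + 3*H² + 3*L²) = -6*H² - 6*L² - 2*L)
√(-23045 + u(-164, w(-1, -8/15))) = √(-23045 + (-6*(-164)² - 6*(-(-24)/15 + 5*(-1))² - 2*(-(-24)/15 + 5*(-1)))) = √(-23045 + (-6*26896 - 6*(-(-24)/15 - 5)² - 2*(-(-24)/15 - 5))) = √(-23045 + (-161376 - 6*(-3*(-8/15) - 5)² - 2*(-3*(-8/15) - 5))) = √(-23045 + (-161376 - 6*(8/5 - 5)² - 2*(8/5 - 5))) = √(-23045 + (-161376 - 6*(-17/5)² - 2*(-17/5))) = √(-23045 + (-161376 - 6*289/25 + 34/5)) = √(-23045 + (-161376 - 1734/25 + 34/5)) = √(-23045 - 4035964/25) = √(-4612089/25) = I*√4612089/5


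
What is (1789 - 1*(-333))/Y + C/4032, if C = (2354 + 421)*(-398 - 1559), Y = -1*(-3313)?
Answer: -5994423457/4452672 ≈ -1346.3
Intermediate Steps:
Y = 3313
C = -5430675 (C = 2775*(-1957) = -5430675)
(1789 - 1*(-333))/Y + C/4032 = (1789 - 1*(-333))/3313 - 5430675/4032 = (1789 + 333)*(1/3313) - 5430675*1/4032 = 2122*(1/3313) - 1810225/1344 = 2122/3313 - 1810225/1344 = -5994423457/4452672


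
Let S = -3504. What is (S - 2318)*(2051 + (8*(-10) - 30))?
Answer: -11300502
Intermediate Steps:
(S - 2318)*(2051 + (8*(-10) - 30)) = (-3504 - 2318)*(2051 + (8*(-10) - 30)) = -5822*(2051 + (-80 - 30)) = -5822*(2051 - 110) = -5822*1941 = -11300502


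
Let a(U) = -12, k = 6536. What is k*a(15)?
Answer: -78432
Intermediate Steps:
k*a(15) = 6536*(-12) = -78432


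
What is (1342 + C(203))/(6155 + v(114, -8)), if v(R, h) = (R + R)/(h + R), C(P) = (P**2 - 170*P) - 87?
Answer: 421562/326329 ≈ 1.2918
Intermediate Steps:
C(P) = -87 + P**2 - 170*P
v(R, h) = 2*R/(R + h) (v(R, h) = (2*R)/(R + h) = 2*R/(R + h))
(1342 + C(203))/(6155 + v(114, -8)) = (1342 + (-87 + 203**2 - 170*203))/(6155 + 2*114/(114 - 8)) = (1342 + (-87 + 41209 - 34510))/(6155 + 2*114/106) = (1342 + 6612)/(6155 + 2*114*(1/106)) = 7954/(6155 + 114/53) = 7954/(326329/53) = 7954*(53/326329) = 421562/326329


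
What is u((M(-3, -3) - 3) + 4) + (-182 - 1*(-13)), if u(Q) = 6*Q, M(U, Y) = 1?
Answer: -157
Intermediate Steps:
u((M(-3, -3) - 3) + 4) + (-182 - 1*(-13)) = 6*((1 - 3) + 4) + (-182 - 1*(-13)) = 6*(-2 + 4) + (-182 + 13) = 6*2 - 169 = 12 - 169 = -157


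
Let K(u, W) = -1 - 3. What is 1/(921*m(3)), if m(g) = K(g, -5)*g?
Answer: -1/11052 ≈ -9.0481e-5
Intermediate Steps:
K(u, W) = -4
m(g) = -4*g
1/(921*m(3)) = 1/(921*(-4*3)) = 1/(921*(-12)) = 1/(-11052) = -1/11052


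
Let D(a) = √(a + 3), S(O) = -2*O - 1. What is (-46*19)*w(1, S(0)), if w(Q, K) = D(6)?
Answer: -2622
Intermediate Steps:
S(O) = -1 - 2*O
D(a) = √(3 + a)
w(Q, K) = 3 (w(Q, K) = √(3 + 6) = √9 = 3)
(-46*19)*w(1, S(0)) = -46*19*3 = -874*3 = -2622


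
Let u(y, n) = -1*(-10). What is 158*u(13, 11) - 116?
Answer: 1464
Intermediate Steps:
u(y, n) = 10
158*u(13, 11) - 116 = 158*10 - 116 = 1580 - 116 = 1464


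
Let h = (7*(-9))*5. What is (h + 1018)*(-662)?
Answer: -465386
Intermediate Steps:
h = -315 (h = -63*5 = -315)
(h + 1018)*(-662) = (-315 + 1018)*(-662) = 703*(-662) = -465386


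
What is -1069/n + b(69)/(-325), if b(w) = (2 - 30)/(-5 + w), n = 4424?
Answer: -690979/2875600 ≈ -0.24029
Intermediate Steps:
b(w) = -28/(-5 + w)
-1069/n + b(69)/(-325) = -1069/4424 - 28/(-5 + 69)/(-325) = -1069*1/4424 - 28/64*(-1/325) = -1069/4424 - 28*1/64*(-1/325) = -1069/4424 - 7/16*(-1/325) = -1069/4424 + 7/5200 = -690979/2875600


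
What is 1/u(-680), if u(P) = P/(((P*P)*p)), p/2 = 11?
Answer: -14960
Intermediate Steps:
p = 22 (p = 2*11 = 22)
u(P) = 1/(22*P) (u(P) = P/(((P*P)*22)) = P/((P²*22)) = P/((22*P²)) = P*(1/(22*P²)) = 1/(22*P))
1/u(-680) = 1/((1/22)/(-680)) = 1/((1/22)*(-1/680)) = 1/(-1/14960) = -14960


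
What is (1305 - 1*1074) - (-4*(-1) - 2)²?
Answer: 227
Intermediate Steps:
(1305 - 1*1074) - (-4*(-1) - 2)² = (1305 - 1074) - (4 - 2)² = 231 - 1*2² = 231 - 1*4 = 231 - 4 = 227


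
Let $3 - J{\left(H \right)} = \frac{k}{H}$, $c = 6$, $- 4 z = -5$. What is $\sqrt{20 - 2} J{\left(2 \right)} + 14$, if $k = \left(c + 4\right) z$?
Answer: $14 - \frac{39 \sqrt{2}}{4} \approx 0.21142$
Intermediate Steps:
$z = \frac{5}{4}$ ($z = \left(- \frac{1}{4}\right) \left(-5\right) = \frac{5}{4} \approx 1.25$)
$k = \frac{25}{2}$ ($k = \left(6 + 4\right) \frac{5}{4} = 10 \cdot \frac{5}{4} = \frac{25}{2} \approx 12.5$)
$J{\left(H \right)} = 3 - \frac{25}{2 H}$
$\sqrt{20 - 2} J{\left(2 \right)} + 14 = \sqrt{20 - 2} \left(3 - \frac{25}{2 \cdot 2}\right) + 14 = \sqrt{18} \left(3 - \frac{25}{4}\right) + 14 = 3 \sqrt{2} \left(3 - \frac{25}{4}\right) + 14 = 3 \sqrt{2} \left(- \frac{13}{4}\right) + 14 = - \frac{39 \sqrt{2}}{4} + 14 = 14 - \frac{39 \sqrt{2}}{4}$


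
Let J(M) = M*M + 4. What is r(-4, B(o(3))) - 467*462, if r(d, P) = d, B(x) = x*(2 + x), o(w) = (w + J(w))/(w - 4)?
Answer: -215758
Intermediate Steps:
J(M) = 4 + M² (J(M) = M² + 4 = 4 + M²)
o(w) = (4 + w + w²)/(-4 + w) (o(w) = (w + (4 + w²))/(w - 4) = (4 + w + w²)/(-4 + w))
r(-4, B(o(3))) - 467*462 = -4 - 467*462 = -4 - 215754 = -215758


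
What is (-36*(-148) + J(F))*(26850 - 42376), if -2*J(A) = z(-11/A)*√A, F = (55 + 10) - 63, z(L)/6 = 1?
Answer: -82722528 + 46578*√2 ≈ -8.2657e+7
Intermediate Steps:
z(L) = 6 (z(L) = 6*1 = 6)
F = 2 (F = 65 - 63 = 2)
J(A) = -3*√A
(-36*(-148) + J(F))*(26850 - 42376) = (-36*(-148) - 3*√2)*(26850 - 42376) = (5328 - 3*√2)*(-15526) = -82722528 + 46578*√2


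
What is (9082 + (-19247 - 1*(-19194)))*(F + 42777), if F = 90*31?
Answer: 411424443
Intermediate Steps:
F = 2790
(9082 + (-19247 - 1*(-19194)))*(F + 42777) = (9082 + (-19247 - 1*(-19194)))*(2790 + 42777) = (9082 + (-19247 + 19194))*45567 = (9082 - 53)*45567 = 9029*45567 = 411424443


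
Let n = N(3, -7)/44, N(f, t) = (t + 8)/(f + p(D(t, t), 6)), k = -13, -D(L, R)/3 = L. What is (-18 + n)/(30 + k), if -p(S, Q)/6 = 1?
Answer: -2377/2244 ≈ -1.0593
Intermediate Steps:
D(L, R) = -3*L
p(S, Q) = -6 (p(S, Q) = -6*1 = -6)
N(f, t) = (8 + t)/(-6 + f) (N(f, t) = (t + 8)/(f - 6) = (8 + t)/(-6 + f))
n = -1/132 (n = ((8 - 7)/(-6 + 3))/44 = (1/(-3))*(1/44) = -⅓*1*(1/44) = -⅓*1/44 = -1/132 ≈ -0.0075758)
(-18 + n)/(30 + k) = (-18 - 1/132)/(30 - 13) = -2377/132/17 = -2377/132*1/17 = -2377/2244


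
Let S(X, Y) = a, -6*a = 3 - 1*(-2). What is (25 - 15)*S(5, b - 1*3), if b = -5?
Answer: -25/3 ≈ -8.3333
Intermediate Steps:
a = -⅚ (a = -(3 - 1*(-2))/6 = -(3 + 2)/6 = -⅙*5 = -⅚ ≈ -0.83333)
S(X, Y) = -⅚
(25 - 15)*S(5, b - 1*3) = (25 - 15)*(-⅚) = 10*(-⅚) = -25/3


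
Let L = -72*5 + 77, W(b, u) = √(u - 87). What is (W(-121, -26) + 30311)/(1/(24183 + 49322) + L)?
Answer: -131059415/1223642 - 73505*I*√113/20801914 ≈ -107.11 - 0.037562*I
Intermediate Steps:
W(b, u) = √(-87 + u)
L = -283 (L = -360 + 77 = -283)
(W(-121, -26) + 30311)/(1/(24183 + 49322) + L) = (√(-87 - 26) + 30311)/(1/(24183 + 49322) - 283) = (√(-113) + 30311)/(1/73505 - 283) = (I*√113 + 30311)/(1/73505 - 283) = (30311 + I*√113)/(-20801914/73505) = (30311 + I*√113)*(-73505/20801914) = -131059415/1223642 - 73505*I*√113/20801914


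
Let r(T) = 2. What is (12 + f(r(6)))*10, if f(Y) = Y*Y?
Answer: 160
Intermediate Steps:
f(Y) = Y²
(12 + f(r(6)))*10 = (12 + 2²)*10 = (12 + 4)*10 = 16*10 = 160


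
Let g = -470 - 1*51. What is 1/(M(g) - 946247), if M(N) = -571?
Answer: -1/946818 ≈ -1.0562e-6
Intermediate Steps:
g = -521 (g = -470 - 51 = -521)
1/(M(g) - 946247) = 1/(-571 - 946247) = 1/(-946818) = -1/946818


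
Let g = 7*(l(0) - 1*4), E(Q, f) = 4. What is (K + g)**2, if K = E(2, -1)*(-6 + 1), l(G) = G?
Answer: 2304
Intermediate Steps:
K = -20 (K = 4*(-6 + 1) = 4*(-5) = -20)
g = -28 (g = 7*(0 - 1*4) = 7*(0 - 4) = 7*(-4) = -28)
(K + g)**2 = (-20 - 28)**2 = (-48)**2 = 2304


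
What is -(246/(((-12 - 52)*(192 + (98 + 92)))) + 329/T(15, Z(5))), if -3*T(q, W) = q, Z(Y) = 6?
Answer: 4022311/61120 ≈ 65.810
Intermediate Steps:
T(q, W) = -q/3
-(246/(((-12 - 52)*(192 + (98 + 92)))) + 329/T(15, Z(5))) = -(246/(((-12 - 52)*(192 + (98 + 92)))) + 329/((-1/3*15))) = -(246/((-64*(192 + 190))) + 329/(-5)) = -(246/((-64*382)) + 329*(-1/5)) = -(246/(-24448) - 329/5) = -(246*(-1/24448) - 329/5) = -(-123/12224 - 329/5) = -1*(-4022311/61120) = 4022311/61120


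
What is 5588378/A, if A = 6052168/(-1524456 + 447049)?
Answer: -3010478787923/3026084 ≈ -9.9484e+5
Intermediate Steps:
A = -6052168/1077407 (A = 6052168/(-1077407) = 6052168*(-1/1077407) = -6052168/1077407 ≈ -5.6173)
5588378/A = 5588378/(-6052168/1077407) = 5588378*(-1077407/6052168) = -3010478787923/3026084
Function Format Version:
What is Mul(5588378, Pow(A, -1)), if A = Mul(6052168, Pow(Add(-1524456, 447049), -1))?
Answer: Rational(-3010478787923, 3026084) ≈ -9.9484e+5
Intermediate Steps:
A = Rational(-6052168, 1077407) (A = Mul(6052168, Pow(-1077407, -1)) = Mul(6052168, Rational(-1, 1077407)) = Rational(-6052168, 1077407) ≈ -5.6173)
Mul(5588378, Pow(A, -1)) = Mul(5588378, Pow(Rational(-6052168, 1077407), -1)) = Mul(5588378, Rational(-1077407, 6052168)) = Rational(-3010478787923, 3026084)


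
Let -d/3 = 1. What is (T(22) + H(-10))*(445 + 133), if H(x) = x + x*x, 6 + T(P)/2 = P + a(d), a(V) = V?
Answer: 67048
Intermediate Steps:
d = -3 (d = -3*1 = -3)
T(P) = -18 + 2*P (T(P) = -12 + 2*(P - 3) = -12 + 2*(-3 + P) = -12 + (-6 + 2*P) = -18 + 2*P)
H(x) = x + x²
(T(22) + H(-10))*(445 + 133) = ((-18 + 2*22) - 10*(1 - 10))*(445 + 133) = ((-18 + 44) - 10*(-9))*578 = (26 + 90)*578 = 116*578 = 67048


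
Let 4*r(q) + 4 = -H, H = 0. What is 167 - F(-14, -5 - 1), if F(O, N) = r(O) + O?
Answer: 182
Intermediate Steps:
r(q) = -1 (r(q) = -1 + (-1*0)/4 = -1 + (¼)*0 = -1 + 0 = -1)
F(O, N) = -1 + O
167 - F(-14, -5 - 1) = 167 - (-1 - 14) = 167 - 1*(-15) = 167 + 15 = 182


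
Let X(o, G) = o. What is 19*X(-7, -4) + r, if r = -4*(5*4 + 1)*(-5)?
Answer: 287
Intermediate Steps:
r = 420 (r = -4*(20 + 1)*(-5) = -4*21*(-5) = -84*(-5) = 420)
19*X(-7, -4) + r = 19*(-7) + 420 = -133 + 420 = 287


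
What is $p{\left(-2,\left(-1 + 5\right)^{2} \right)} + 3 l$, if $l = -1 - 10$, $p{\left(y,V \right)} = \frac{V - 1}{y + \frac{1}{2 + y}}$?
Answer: $-33$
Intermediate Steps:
$p{\left(y,V \right)} = \frac{-1 + V}{y + \frac{1}{2 + y}}$
$l = -11$ ($l = -1 - 10 = -11$)
$p{\left(-2,\left(-1 + 5\right)^{2} \right)} + 3 l = \frac{-2 - -2 + 2 \left(-1 + 5\right)^{2} + \left(-1 + 5\right)^{2} \left(-2\right)}{1 + \left(-2\right)^{2} + 2 \left(-2\right)} + 3 \left(-11\right) = \frac{-2 + 2 + 2 \cdot 4^{2} + 4^{2} \left(-2\right)}{1 + 4 - 4} - 33 = \frac{-2 + 2 + 2 \cdot 16 + 16 \left(-2\right)}{1} - 33 = 1 \left(-2 + 2 + 32 - 32\right) - 33 = 1 \cdot 0 - 33 = 0 - 33 = -33$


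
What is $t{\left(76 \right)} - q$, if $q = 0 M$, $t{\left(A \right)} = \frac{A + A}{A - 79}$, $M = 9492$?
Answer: $- \frac{152}{3} \approx -50.667$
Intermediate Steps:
$t{\left(A \right)} = \frac{2 A}{-79 + A}$
$q = 0$ ($q = 0 \cdot 9492 = 0$)
$t{\left(76 \right)} - q = 2 \cdot 76 \frac{1}{-79 + 76} - 0 = 2 \cdot 76 \frac{1}{-3} + 0 = 2 \cdot 76 \left(- \frac{1}{3}\right) + 0 = - \frac{152}{3} + 0 = - \frac{152}{3}$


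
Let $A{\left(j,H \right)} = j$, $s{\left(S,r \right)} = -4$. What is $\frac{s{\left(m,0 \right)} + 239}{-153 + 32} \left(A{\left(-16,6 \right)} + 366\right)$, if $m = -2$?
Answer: $- \frac{82250}{121} \approx -679.75$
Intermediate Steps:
$\frac{s{\left(m,0 \right)} + 239}{-153 + 32} \left(A{\left(-16,6 \right)} + 366\right) = \frac{-4 + 239}{-153 + 32} \left(-16 + 366\right) = \frac{235}{-121} \cdot 350 = 235 \left(- \frac{1}{121}\right) 350 = \left(- \frac{235}{121}\right) 350 = - \frac{82250}{121}$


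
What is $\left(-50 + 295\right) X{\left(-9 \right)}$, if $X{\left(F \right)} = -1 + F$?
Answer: $-2450$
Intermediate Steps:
$\left(-50 + 295\right) X{\left(-9 \right)} = \left(-50 + 295\right) \left(-1 - 9\right) = 245 \left(-10\right) = -2450$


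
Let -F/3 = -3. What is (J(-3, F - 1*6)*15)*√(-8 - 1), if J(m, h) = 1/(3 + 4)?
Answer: 45*I/7 ≈ 6.4286*I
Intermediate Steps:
F = 9 (F = -3*(-3) = 9)
J(m, h) = ⅐ (J(m, h) = 1/7 = ⅐)
(J(-3, F - 1*6)*15)*√(-8 - 1) = ((⅐)*15)*√(-8 - 1) = 15*√(-9)/7 = 15*(3*I)/7 = 45*I/7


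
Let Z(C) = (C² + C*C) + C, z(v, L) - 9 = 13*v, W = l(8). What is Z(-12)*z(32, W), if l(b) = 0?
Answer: 117300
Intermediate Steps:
W = 0
z(v, L) = 9 + 13*v
Z(C) = C + 2*C² (Z(C) = (C² + C²) + C = 2*C² + C = C + 2*C²)
Z(-12)*z(32, W) = (-12*(1 + 2*(-12)))*(9 + 13*32) = (-12*(1 - 24))*(9 + 416) = -12*(-23)*425 = 276*425 = 117300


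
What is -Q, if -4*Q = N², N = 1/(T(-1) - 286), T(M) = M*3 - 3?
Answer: 1/341056 ≈ 2.9321e-6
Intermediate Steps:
T(M) = -3 + 3*M (T(M) = 3*M - 3 = -3 + 3*M)
N = -1/292 (N = 1/((-3 + 3*(-1)) - 286) = 1/((-3 - 3) - 286) = 1/(-6 - 286) = 1/(-292) = -1/292 ≈ -0.0034247)
Q = -1/341056 (Q = -(-1/292)²/4 = -¼*1/85264 = -1/341056 ≈ -2.9321e-6)
-Q = -1*(-1/341056) = 1/341056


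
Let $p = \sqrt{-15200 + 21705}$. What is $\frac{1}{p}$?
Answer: $\frac{\sqrt{6505}}{6505} \approx 0.012399$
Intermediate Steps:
$p = \sqrt{6505} \approx 80.654$
$\frac{1}{p} = \frac{1}{\sqrt{6505}} = \frac{\sqrt{6505}}{6505}$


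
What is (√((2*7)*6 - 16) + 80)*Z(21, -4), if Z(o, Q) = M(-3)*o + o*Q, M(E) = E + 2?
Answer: -8400 - 210*√17 ≈ -9265.9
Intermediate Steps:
M(E) = 2 + E
Z(o, Q) = -o + Q*o (Z(o, Q) = (2 - 3)*o + o*Q = -o + Q*o)
(√((2*7)*6 - 16) + 80)*Z(21, -4) = (√((2*7)*6 - 16) + 80)*(21*(-1 - 4)) = (√(14*6 - 16) + 80)*(21*(-5)) = (√(84 - 16) + 80)*(-105) = (√68 + 80)*(-105) = (2*√17 + 80)*(-105) = (80 + 2*√17)*(-105) = -8400 - 210*√17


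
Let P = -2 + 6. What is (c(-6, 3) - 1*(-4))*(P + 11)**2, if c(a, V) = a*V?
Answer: -3150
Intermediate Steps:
c(a, V) = V*a
P = 4
(c(-6, 3) - 1*(-4))*(P + 11)**2 = (3*(-6) - 1*(-4))*(4 + 11)**2 = (-18 + 4)*15**2 = -14*225 = -3150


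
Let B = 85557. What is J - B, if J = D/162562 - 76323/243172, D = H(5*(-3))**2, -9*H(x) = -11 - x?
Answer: -136976089917015271/1600986329892 ≈ -85557.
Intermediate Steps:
H(x) = 11/9 + x/9 (H(x) = -(-11 - x)/9 = 11/9 + x/9)
D = 16/81 (D = (11/9 + (5*(-3))/9)**2 = (11/9 + (1/9)*(-15))**2 = (11/9 - 5/3)**2 = (-4/9)**2 = 16/81 ≈ 0.19753)
J = -502490445427/1600986329892 (J = (16/81)/162562 - 76323/243172 = (16/81)*(1/162562) - 76323*1/243172 = 8/6583761 - 76323/243172 = -502490445427/1600986329892 ≈ -0.31386)
J - B = -502490445427/1600986329892 - 1*85557 = -502490445427/1600986329892 - 85557 = -136976089917015271/1600986329892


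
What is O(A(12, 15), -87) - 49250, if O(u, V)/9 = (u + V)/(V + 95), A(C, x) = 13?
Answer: -197333/4 ≈ -49333.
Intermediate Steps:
O(u, V) = 9*(V + u)/(95 + V) (O(u, V) = 9*((u + V)/(V + 95)) = 9*((V + u)/(95 + V)) = 9*(V + u)/(95 + V))
O(A(12, 15), -87) - 49250 = 9*(-87 + 13)/(95 - 87) - 49250 = 9*(-74)/8 - 49250 = 9*(⅛)*(-74) - 49250 = -333/4 - 49250 = -197333/4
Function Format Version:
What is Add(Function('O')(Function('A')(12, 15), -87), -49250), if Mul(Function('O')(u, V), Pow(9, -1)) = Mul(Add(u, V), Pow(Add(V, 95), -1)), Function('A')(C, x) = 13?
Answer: Rational(-197333, 4) ≈ -49333.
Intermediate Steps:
Function('O')(u, V) = Mul(9, Pow(Add(95, V), -1), Add(V, u)) (Function('O')(u, V) = Mul(9, Mul(Add(u, V), Pow(Add(V, 95), -1))) = Mul(9, Mul(Add(V, u), Pow(Add(95, V), -1))) = Mul(9, Mul(Pow(Add(95, V), -1), Add(V, u))) = Mul(9, Pow(Add(95, V), -1), Add(V, u)))
Add(Function('O')(Function('A')(12, 15), -87), -49250) = Add(Mul(9, Pow(Add(95, -87), -1), Add(-87, 13)), -49250) = Add(Mul(9, Pow(8, -1), -74), -49250) = Add(Mul(9, Rational(1, 8), -74), -49250) = Add(Rational(-333, 4), -49250) = Rational(-197333, 4)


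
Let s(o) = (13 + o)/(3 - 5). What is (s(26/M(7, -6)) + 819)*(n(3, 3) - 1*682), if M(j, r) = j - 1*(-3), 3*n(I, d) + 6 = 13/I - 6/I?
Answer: -8313448/15 ≈ -5.5423e+5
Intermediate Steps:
n(I, d) = -2 + 7/(3*I) (n(I, d) = -2 + (13/I - 6/I)/3 = -2 + (7/I)/3 = -2 + 7/(3*I))
M(j, r) = 3 + j (M(j, r) = j + 3 = 3 + j)
s(o) = -13/2 - o/2 (s(o) = (13 + o)/(-2) = (13 + o)*(-½) = -13/2 - o/2)
(s(26/M(7, -6)) + 819)*(n(3, 3) - 1*682) = ((-13/2 - 13/(3 + 7)) + 819)*((-2 + (7/3)/3) - 1*682) = ((-13/2 - 13/10) + 819)*((-2 + (7/3)*(⅓)) - 682) = ((-13/2 - 13/10) + 819)*((-2 + 7/9) - 682) = ((-13/2 - ½*13/5) + 819)*(-11/9 - 682) = ((-13/2 - 13/10) + 819)*(-6149/9) = (-39/5 + 819)*(-6149/9) = (4056/5)*(-6149/9) = -8313448/15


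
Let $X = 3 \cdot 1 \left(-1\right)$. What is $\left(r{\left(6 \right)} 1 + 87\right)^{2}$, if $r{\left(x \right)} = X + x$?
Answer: $8100$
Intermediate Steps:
$X = -3$ ($X = 3 \left(-1\right) = -3$)
$r{\left(x \right)} = -3 + x$
$\left(r{\left(6 \right)} 1 + 87\right)^{2} = \left(\left(-3 + 6\right) 1 + 87\right)^{2} = \left(3 \cdot 1 + 87\right)^{2} = \left(3 + 87\right)^{2} = 90^{2} = 8100$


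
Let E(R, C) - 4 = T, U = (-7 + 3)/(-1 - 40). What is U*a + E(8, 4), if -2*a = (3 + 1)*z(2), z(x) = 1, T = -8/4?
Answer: 74/41 ≈ 1.8049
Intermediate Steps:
T = -2 (T = -8*¼ = -2)
U = 4/41 (U = -4/(-41) = -4*(-1/41) = 4/41 ≈ 0.097561)
E(R, C) = 2 (E(R, C) = 4 - 2 = 2)
a = -2 (a = -(3 + 1)/2 = -2 ≈ -2.0000)
U*a + E(8, 4) = (4/41)*(-2) + 2 = -8/41 + 2 = 74/41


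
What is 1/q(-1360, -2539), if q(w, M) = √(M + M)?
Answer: -I*√5078/5078 ≈ -0.014033*I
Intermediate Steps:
q(w, M) = √2*√M (q(w, M) = √(2*M) = √2*√M)
1/q(-1360, -2539) = 1/(√2*√(-2539)) = 1/(√2*(I*√2539)) = 1/(I*√5078) = -I*√5078/5078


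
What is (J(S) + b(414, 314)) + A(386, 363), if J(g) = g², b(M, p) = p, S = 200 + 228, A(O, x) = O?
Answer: 183884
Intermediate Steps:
S = 428
(J(S) + b(414, 314)) + A(386, 363) = (428² + 314) + 386 = (183184 + 314) + 386 = 183498 + 386 = 183884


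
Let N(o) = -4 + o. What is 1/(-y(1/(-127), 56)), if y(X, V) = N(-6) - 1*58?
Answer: 1/68 ≈ 0.014706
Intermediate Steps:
y(X, V) = -68 (y(X, V) = (-4 - 6) - 1*58 = -10 - 58 = -68)
1/(-y(1/(-127), 56)) = 1/(-1*(-68)) = 1/68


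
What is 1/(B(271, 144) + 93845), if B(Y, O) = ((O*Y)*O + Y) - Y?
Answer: 1/5713301 ≈ 1.7503e-7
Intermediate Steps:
B(Y, O) = Y*O**2 (B(Y, O) = (Y*O**2 + Y) - Y = (Y + Y*O**2) - Y = Y*O**2)
1/(B(271, 144) + 93845) = 1/(271*144**2 + 93845) = 1/(271*20736 + 93845) = 1/(5619456 + 93845) = 1/5713301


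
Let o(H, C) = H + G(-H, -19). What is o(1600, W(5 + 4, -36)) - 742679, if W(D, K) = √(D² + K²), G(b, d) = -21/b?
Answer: -1185726379/1600 ≈ -7.4108e+5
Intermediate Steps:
o(H, C) = H + 21/H (o(H, C) = H - 21*(-1/H) = H - (-21)/H = H + 21/H)
o(1600, W(5 + 4, -36)) - 742679 = (1600 + 21/1600) - 742679 = 2560021/1600 - 742679 = -1185726379/1600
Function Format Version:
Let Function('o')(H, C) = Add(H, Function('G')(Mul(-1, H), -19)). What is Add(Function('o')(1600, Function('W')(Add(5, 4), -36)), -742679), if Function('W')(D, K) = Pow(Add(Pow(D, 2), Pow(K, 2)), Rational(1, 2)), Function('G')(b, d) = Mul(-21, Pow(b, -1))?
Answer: Rational(-1185726379, 1600) ≈ -7.4108e+5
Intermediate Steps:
Function('o')(H, C) = Add(H, Mul(21, Pow(H, -1))) (Function('o')(H, C) = Add(H, Mul(-21, Pow(Mul(-1, H), -1))) = Add(H, Mul(-21, Mul(-1, Pow(H, -1)))) = Add(H, Mul(21, Pow(H, -1))))
Add(Function('o')(1600, Function('W')(Add(5, 4), -36)), -742679) = Add(Add(1600, Mul(21, Pow(1600, -1))), -742679) = Add(Add(1600, Mul(21, Rational(1, 1600))), -742679) = Add(Add(1600, Rational(21, 1600)), -742679) = Add(Rational(2560021, 1600), -742679) = Rational(-1185726379, 1600)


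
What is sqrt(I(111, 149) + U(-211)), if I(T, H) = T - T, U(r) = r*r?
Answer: 211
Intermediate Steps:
U(r) = r**2
I(T, H) = 0
sqrt(I(111, 149) + U(-211)) = sqrt(0 + (-211)**2) = sqrt(0 + 44521) = sqrt(44521) = 211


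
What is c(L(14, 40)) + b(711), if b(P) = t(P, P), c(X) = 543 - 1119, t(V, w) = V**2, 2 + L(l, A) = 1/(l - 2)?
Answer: 504945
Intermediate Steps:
L(l, A) = -2 + 1/(-2 + l) (L(l, A) = -2 + 1/(l - 2) = -2 + 1/(-2 + l))
c(X) = -576
b(P) = P**2
c(L(14, 40)) + b(711) = -576 + 711**2 = -576 + 505521 = 504945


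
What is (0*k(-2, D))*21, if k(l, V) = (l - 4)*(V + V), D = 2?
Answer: 0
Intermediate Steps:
k(l, V) = 2*V*(-4 + l) (k(l, V) = (-4 + l)*(2*V) = 2*V*(-4 + l))
(0*k(-2, D))*21 = (0*(2*2*(-4 - 2)))*21 = (0*(2*2*(-6)))*21 = (0*(-24))*21 = 0*21 = 0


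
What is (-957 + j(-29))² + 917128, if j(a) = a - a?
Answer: 1832977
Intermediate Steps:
j(a) = 0
(-957 + j(-29))² + 917128 = (-957 + 0)² + 917128 = (-957)² + 917128 = 915849 + 917128 = 1832977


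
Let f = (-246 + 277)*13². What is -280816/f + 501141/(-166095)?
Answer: -16422537073/290057235 ≈ -56.618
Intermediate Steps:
f = 5239 (f = 31*169 = 5239)
-280816/f + 501141/(-166095) = -280816/5239 + 501141/(-166095) = -280816*1/5239 + 501141*(-1/166095) = -280816/5239 - 167047/55365 = -16422537073/290057235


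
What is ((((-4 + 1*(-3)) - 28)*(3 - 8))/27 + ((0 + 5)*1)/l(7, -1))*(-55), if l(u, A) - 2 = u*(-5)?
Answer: -9400/27 ≈ -348.15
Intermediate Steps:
l(u, A) = 2 - 5*u (l(u, A) = 2 + u*(-5) = 2 - 5*u)
((((-4 + 1*(-3)) - 28)*(3 - 8))/27 + ((0 + 5)*1)/l(7, -1))*(-55) = ((((-4 + 1*(-3)) - 28)*(3 - 8))/27 + ((0 + 5)*1)/(2 - 5*7))*(-55) = ((((-4 - 3) - 28)*(-5))*(1/27) + (5*1)/(2 - 35))*(-55) = (((-7 - 28)*(-5))*(1/27) + 5/(-33))*(-55) = (-35*(-5)*(1/27) + 5*(-1/33))*(-55) = (175*(1/27) - 5/33)*(-55) = (175/27 - 5/33)*(-55) = (1880/297)*(-55) = -9400/27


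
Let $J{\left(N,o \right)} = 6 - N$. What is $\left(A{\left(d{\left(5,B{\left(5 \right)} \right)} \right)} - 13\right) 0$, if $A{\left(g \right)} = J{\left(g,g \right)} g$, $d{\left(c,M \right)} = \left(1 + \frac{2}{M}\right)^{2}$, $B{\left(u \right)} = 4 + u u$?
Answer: $0$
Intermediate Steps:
$B{\left(u \right)} = 4 + u^{2}$
$A{\left(g \right)} = g \left(6 - g\right)$ ($A{\left(g \right)} = \left(6 - g\right) g = g \left(6 - g\right)$)
$\left(A{\left(d{\left(5,B{\left(5 \right)} \right)} \right)} - 13\right) 0 = \left(\frac{\left(2 + \left(4 + 5^{2}\right)\right)^{2}}{\left(4 + 5^{2}\right)^{2}} \left(6 - \frac{\left(2 + \left(4 + 5^{2}\right)\right)^{2}}{\left(4 + 5^{2}\right)^{2}}\right) - 13\right) 0 = \left(\frac{\left(2 + \left(4 + 25\right)\right)^{2}}{\left(4 + 25\right)^{2}} \left(6 - \frac{\left(2 + \left(4 + 25\right)\right)^{2}}{\left(4 + 25\right)^{2}}\right) - 13\right) 0 = \left(\frac{\left(2 + 29\right)^{2}}{841} \left(6 - \frac{\left(2 + 29\right)^{2}}{841}\right) - 13\right) 0 = \left(\frac{31^{2}}{841} \left(6 - \frac{31^{2}}{841}\right) - 13\right) 0 = \left(\frac{1}{841} \cdot 961 \left(6 - \frac{1}{841} \cdot 961\right) - 13\right) 0 = \left(\frac{961 \left(6 - \frac{961}{841}\right)}{841} - 13\right) 0 = \left(\frac{961}{841} \cdot \frac{4085}{841} - 13\right) 0 = \left(\frac{3925685}{707281} - 13\right) 0 = \left(- \frac{5268968}{707281}\right) 0 = 0$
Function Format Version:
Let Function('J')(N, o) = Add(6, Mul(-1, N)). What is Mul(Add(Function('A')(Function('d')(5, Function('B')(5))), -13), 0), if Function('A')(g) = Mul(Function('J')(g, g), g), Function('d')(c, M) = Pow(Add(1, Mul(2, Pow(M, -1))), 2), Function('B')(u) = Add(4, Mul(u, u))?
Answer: 0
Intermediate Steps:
Function('B')(u) = Add(4, Pow(u, 2))
Function('A')(g) = Mul(g, Add(6, Mul(-1, g))) (Function('A')(g) = Mul(Add(6, Mul(-1, g)), g) = Mul(g, Add(6, Mul(-1, g))))
Mul(Add(Function('A')(Function('d')(5, Function('B')(5))), -13), 0) = Mul(Add(Mul(Mul(Pow(Add(4, Pow(5, 2)), -2), Pow(Add(2, Add(4, Pow(5, 2))), 2)), Add(6, Mul(-1, Mul(Pow(Add(4, Pow(5, 2)), -2), Pow(Add(2, Add(4, Pow(5, 2))), 2))))), -13), 0) = Mul(Add(Mul(Mul(Pow(Add(4, 25), -2), Pow(Add(2, Add(4, 25)), 2)), Add(6, Mul(-1, Mul(Pow(Add(4, 25), -2), Pow(Add(2, Add(4, 25)), 2))))), -13), 0) = Mul(Add(Mul(Mul(Pow(29, -2), Pow(Add(2, 29), 2)), Add(6, Mul(-1, Mul(Pow(29, -2), Pow(Add(2, 29), 2))))), -13), 0) = Mul(Add(Mul(Mul(Rational(1, 841), Pow(31, 2)), Add(6, Mul(-1, Mul(Rational(1, 841), Pow(31, 2))))), -13), 0) = Mul(Add(Mul(Mul(Rational(1, 841), 961), Add(6, Mul(-1, Mul(Rational(1, 841), 961)))), -13), 0) = Mul(Add(Mul(Rational(961, 841), Add(6, Mul(-1, Rational(961, 841)))), -13), 0) = Mul(Add(Mul(Rational(961, 841), Add(6, Rational(-961, 841))), -13), 0) = Mul(Add(Mul(Rational(961, 841), Rational(4085, 841)), -13), 0) = Mul(Add(Rational(3925685, 707281), -13), 0) = Mul(Rational(-5268968, 707281), 0) = 0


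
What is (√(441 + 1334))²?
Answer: 1775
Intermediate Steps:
(√(441 + 1334))² = (√1775)² = (5*√71)² = 1775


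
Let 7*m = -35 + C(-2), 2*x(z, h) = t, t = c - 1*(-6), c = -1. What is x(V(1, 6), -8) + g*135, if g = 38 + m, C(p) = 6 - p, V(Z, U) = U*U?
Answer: 64565/14 ≈ 4611.8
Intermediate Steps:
V(Z, U) = U²
t = 5 (t = -1 - 1*(-6) = -1 + 6 = 5)
x(z, h) = 5/2 (x(z, h) = (½)*5 = 5/2)
m = -27/7 (m = (-35 + (6 - 1*(-2)))/7 = (-35 + (6 + 2))/7 = (-35 + 8)/7 = (⅐)*(-27) = -27/7 ≈ -3.8571)
g = 239/7 (g = 38 - 27/7 = 239/7 ≈ 34.143)
x(V(1, 6), -8) + g*135 = 5/2 + (239/7)*135 = 5/2 + 32265/7 = 64565/14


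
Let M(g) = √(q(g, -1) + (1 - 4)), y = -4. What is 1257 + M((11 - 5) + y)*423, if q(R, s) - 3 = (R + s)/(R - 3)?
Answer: 1257 + 423*I ≈ 1257.0 + 423.0*I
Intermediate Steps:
q(R, s) = 3 + (R + s)/(-3 + R) (q(R, s) = 3 + (R + s)/(R - 3) = 3 + (R + s)/(-3 + R))
M(g) = √(-3 + (-10 + 4*g)/(-3 + g)) (M(g) = √((-9 - 1 + 4*g)/(-3 + g) + (1 - 4)) = √((-10 + 4*g)/(-3 + g) - 3) = √(-3 + (-10 + 4*g)/(-3 + g)))
1257 + M((11 - 5) + y)*423 = 1257 + √((-1 + ((11 - 5) - 4))/(-3 + ((11 - 5) - 4)))*423 = 1257 + √((-1 + (6 - 4))/(-3 + (6 - 4)))*423 = 1257 + √((-1 + 2)/(-3 + 2))*423 = 1257 + √(1/(-1))*423 = 1257 + √(-1*1)*423 = 1257 + √(-1)*423 = 1257 + I*423 = 1257 + 423*I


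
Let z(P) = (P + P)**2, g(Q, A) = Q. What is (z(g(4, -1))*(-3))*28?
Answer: -5376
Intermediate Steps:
z(P) = 4*P**2 (z(P) = (2*P)**2 = 4*P**2)
(z(g(4, -1))*(-3))*28 = ((4*4**2)*(-3))*28 = ((4*16)*(-3))*28 = (64*(-3))*28 = -192*28 = -5376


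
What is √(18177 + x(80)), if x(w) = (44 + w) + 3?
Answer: 8*√286 ≈ 135.29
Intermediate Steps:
x(w) = 47 + w
√(18177 + x(80)) = √(18177 + (47 + 80)) = √(18177 + 127) = √18304 = 8*√286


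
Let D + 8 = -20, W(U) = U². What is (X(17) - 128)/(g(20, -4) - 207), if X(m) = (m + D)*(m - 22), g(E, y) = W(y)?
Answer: 73/191 ≈ 0.38220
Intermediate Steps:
D = -28 (D = -8 - 20 = -28)
g(E, y) = y²
X(m) = (-28 + m)*(-22 + m) (X(m) = (m - 28)*(m - 22) = (-28 + m)*(-22 + m))
(X(17) - 128)/(g(20, -4) - 207) = ((616 + 17² - 50*17) - 128)/((-4)² - 207) = ((616 + 289 - 850) - 128)/(16 - 207) = (55 - 128)/(-191) = -73*(-1/191) = 73/191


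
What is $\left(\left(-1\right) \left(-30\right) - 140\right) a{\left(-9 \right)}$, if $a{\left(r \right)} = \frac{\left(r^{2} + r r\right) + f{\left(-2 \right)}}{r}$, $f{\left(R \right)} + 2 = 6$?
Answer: $\frac{18260}{9} \approx 2028.9$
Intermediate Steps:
$f{\left(R \right)} = 4$ ($f{\left(R \right)} = -2 + 6 = 4$)
$a{\left(r \right)} = \frac{4 + 2 r^{2}}{r}$ ($a{\left(r \right)} = \frac{\left(r^{2} + r r\right) + 4}{r} = \frac{\left(r^{2} + r^{2}\right) + 4}{r} = \frac{2 r^{2} + 4}{r} = \frac{4 + 2 r^{2}}{r}$)
$\left(\left(-1\right) \left(-30\right) - 140\right) a{\left(-9 \right)} = \left(\left(-1\right) \left(-30\right) - 140\right) \left(2 \left(-9\right) + \frac{4}{-9}\right) = \left(30 - 140\right) \left(-18 + 4 \left(- \frac{1}{9}\right)\right) = - 110 \left(-18 - \frac{4}{9}\right) = \left(-110\right) \left(- \frac{166}{9}\right) = \frac{18260}{9}$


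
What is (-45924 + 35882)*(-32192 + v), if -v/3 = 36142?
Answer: 1412085956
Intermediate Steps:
v = -108426 (v = -3*36142 = -108426)
(-45924 + 35882)*(-32192 + v) = (-45924 + 35882)*(-32192 - 108426) = -10042*(-140618) = 1412085956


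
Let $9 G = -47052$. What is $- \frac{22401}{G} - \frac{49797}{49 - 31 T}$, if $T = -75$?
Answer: $- \frac{103579371}{6205636} \approx -16.691$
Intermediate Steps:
$G = -5228$ ($G = \frac{1}{9} \left(-47052\right) = -5228$)
$- \frac{22401}{G} - \frac{49797}{49 - 31 T} = - \frac{22401}{-5228} - \frac{49797}{49 - -2325} = \left(-22401\right) \left(- \frac{1}{5228}\right) - \frac{49797}{49 + 2325} = \frac{22401}{5228} - \frac{49797}{2374} = - \frac{103579371}{6205636}$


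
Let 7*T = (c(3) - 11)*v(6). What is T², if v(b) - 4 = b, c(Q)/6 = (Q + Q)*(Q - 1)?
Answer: 372100/49 ≈ 7593.9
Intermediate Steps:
c(Q) = 12*Q*(-1 + Q) (c(Q) = 6*((Q + Q)*(Q - 1)) = 6*((2*Q)*(-1 + Q)) = 6*(2*Q*(-1 + Q)) = 12*Q*(-1 + Q))
v(b) = 4 + b
T = 610/7 (T = ((12*3*(-1 + 3) - 11)*(4 + 6))/7 = ((12*3*2 - 11)*10)/7 = ((72 - 11)*10)/7 = (61*10)/7 = (⅐)*610 = 610/7 ≈ 87.143)
T² = (610/7)² = 372100/49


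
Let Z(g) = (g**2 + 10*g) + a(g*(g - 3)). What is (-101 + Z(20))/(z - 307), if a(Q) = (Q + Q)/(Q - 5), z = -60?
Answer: -33569/24589 ≈ -1.3652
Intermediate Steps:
a(Q) = 2*Q/(-5 + Q) (a(Q) = (2*Q)/(-5 + Q) = 2*Q/(-5 + Q))
Z(g) = g**2 + 10*g + 2*g*(-3 + g)/(-5 + g*(-3 + g)) (Z(g) = (g**2 + 10*g) + 2*(g*(g - 3))/(-5 + g*(g - 3)) = (g**2 + 10*g) + 2*(g*(-3 + g))/(-5 + g*(-3 + g)) = (g**2 + 10*g) + 2*g*(-3 + g)/(-5 + g*(-3 + g)) = g**2 + 10*g + 2*g*(-3 + g)/(-5 + g*(-3 + g)))
(-101 + Z(20))/(z - 307) = (-101 + 20*(-6 + 2*20 + (-5 + 20*(-3 + 20))*(10 + 20))/(-5 + 20*(-3 + 20)))/(-60 - 307) = (-101 + 20*(-6 + 40 + (-5 + 20*17)*30)/(-5 + 20*17))/(-367) = (-101 + 20*(-6 + 40 + (-5 + 340)*30)/(-5 + 340))*(-1/367) = (-101 + 20*(-6 + 40 + 335*30)/335)*(-1/367) = (-101 + 20*(1/335)*(-6 + 40 + 10050))*(-1/367) = (-101 + 20*(1/335)*10084)*(-1/367) = (-101 + 40336/67)*(-1/367) = (33569/67)*(-1/367) = -33569/24589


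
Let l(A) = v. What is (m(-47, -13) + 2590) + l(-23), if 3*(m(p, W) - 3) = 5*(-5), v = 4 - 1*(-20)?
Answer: 7826/3 ≈ 2608.7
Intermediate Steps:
v = 24 (v = 4 + 20 = 24)
l(A) = 24
m(p, W) = -16/3 (m(p, W) = 3 + (5*(-5))/3 = 3 + (1/3)*(-25) = 3 - 25/3 = -16/3)
(m(-47, -13) + 2590) + l(-23) = (-16/3 + 2590) + 24 = 7754/3 + 24 = 7826/3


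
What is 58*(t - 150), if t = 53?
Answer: -5626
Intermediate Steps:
58*(t - 150) = 58*(53 - 150) = 58*(-97) = -5626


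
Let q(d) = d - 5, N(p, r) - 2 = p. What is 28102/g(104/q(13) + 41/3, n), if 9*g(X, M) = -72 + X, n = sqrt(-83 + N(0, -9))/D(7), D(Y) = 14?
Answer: -379377/68 ≈ -5579.1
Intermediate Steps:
N(p, r) = 2 + p
q(d) = -5 + d
n = 9*I/14 (n = sqrt(-83 + (2 + 0))/14 = sqrt(-83 + 2)*(1/14) = sqrt(-81)*(1/14) = (9*I)*(1/14) = 9*I/14 ≈ 0.64286*I)
g(X, M) = -8 + X/9 (g(X, M) = (-72 + X)/9 = -8 + X/9)
28102/g(104/q(13) + 41/3, n) = 28102/(-8 + (104/(-5 + 13) + 41/3)/9) = 28102/(-8 + (104/8 + 41*(1/3))/9) = 28102/(-8 + (104*(1/8) + 41/3)/9) = 28102/(-8 + (13 + 41/3)/9) = 28102/(-8 + (1/9)*(80/3)) = 28102/(-8 + 80/27) = 28102/(-136/27) = 28102*(-27/136) = -379377/68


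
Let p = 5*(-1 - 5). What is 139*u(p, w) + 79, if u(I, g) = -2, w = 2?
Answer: -199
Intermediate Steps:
p = -30 (p = 5*(-6) = -30)
139*u(p, w) + 79 = 139*(-2) + 79 = -278 + 79 = -199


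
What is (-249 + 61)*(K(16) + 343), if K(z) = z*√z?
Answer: -76516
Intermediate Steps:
K(z) = z^(3/2)
(-249 + 61)*(K(16) + 343) = (-249 + 61)*(16^(3/2) + 343) = -188*(64 + 343) = -188*407 = -76516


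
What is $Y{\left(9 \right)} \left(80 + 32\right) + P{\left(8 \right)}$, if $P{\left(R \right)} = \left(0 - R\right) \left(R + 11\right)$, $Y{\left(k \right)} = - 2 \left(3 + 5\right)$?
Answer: $-1944$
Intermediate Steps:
$Y{\left(k \right)} = -16$ ($Y{\left(k \right)} = \left(-2\right) 8 = -16$)
$P{\left(R \right)} = - R \left(11 + R\right)$
$Y{\left(9 \right)} \left(80 + 32\right) + P{\left(8 \right)} = - 16 \left(80 + 32\right) - 8 \left(11 + 8\right) = \left(-16\right) 112 - 8 \cdot 19 = -1792 - 152 = -1944$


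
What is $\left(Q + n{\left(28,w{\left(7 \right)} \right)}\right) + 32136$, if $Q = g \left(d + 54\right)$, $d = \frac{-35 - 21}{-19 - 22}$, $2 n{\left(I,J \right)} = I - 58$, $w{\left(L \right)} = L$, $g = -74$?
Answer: $\frac{1148981}{41} \approx 28024.0$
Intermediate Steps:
$n{\left(I,J \right)} = -29 + \frac{I}{2}$ ($n{\left(I,J \right)} = \frac{I - 58}{2} = \frac{-58 + I}{2} = -29 + \frac{I}{2}$)
$d = \frac{56}{41}$ ($d = - \frac{56}{-41} = \left(-56\right) \left(- \frac{1}{41}\right) = \frac{56}{41} \approx 1.3659$)
$Q = - \frac{167980}{41}$ ($Q = - 74 \left(\frac{56}{41} + 54\right) = \left(-74\right) \frac{2270}{41} = - \frac{167980}{41} \approx -4097.1$)
$\left(Q + n{\left(28,w{\left(7 \right)} \right)}\right) + 32136 = \left(- \frac{167980}{41} + \left(-29 + \frac{1}{2} \cdot 28\right)\right) + 32136 = \left(- \frac{167980}{41} + \left(-29 + 14\right)\right) + 32136 = \left(- \frac{167980}{41} - 15\right) + 32136 = - \frac{168595}{41} + 32136 = \frac{1148981}{41}$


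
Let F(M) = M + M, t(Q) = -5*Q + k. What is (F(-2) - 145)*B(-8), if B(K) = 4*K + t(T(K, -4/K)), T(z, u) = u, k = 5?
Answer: 8791/2 ≈ 4395.5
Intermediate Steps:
t(Q) = 5 - 5*Q (t(Q) = -5*Q + 5 = 5 - 5*Q)
B(K) = 5 + 4*K + 20/K (B(K) = 4*K + (5 - (-20)/K) = 4*K + (5 + 20/K) = 5 + 4*K + 20/K)
F(M) = 2*M
(F(-2) - 145)*B(-8) = (2*(-2) - 145)*(5 + 4*(-8) + 20/(-8)) = (-4 - 145)*(5 - 32 + 20*(-⅛)) = -149*(5 - 32 - 5/2) = -149*(-59/2) = 8791/2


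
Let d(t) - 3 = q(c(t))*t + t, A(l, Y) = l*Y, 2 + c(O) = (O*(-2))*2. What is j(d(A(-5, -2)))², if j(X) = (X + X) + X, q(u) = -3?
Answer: 2601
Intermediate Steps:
c(O) = -2 - 4*O (c(O) = -2 + (O*(-2))*2 = -2 - 2*O*2 = -2 - 4*O)
A(l, Y) = Y*l
d(t) = 3 - 2*t (d(t) = 3 + (-3*t + t) = 3 - 2*t)
j(X) = 3*X (j(X) = 2*X + X = 3*X)
j(d(A(-5, -2)))² = (3*(3 - (-4)*(-5)))² = (3*(3 - 2*10))² = (3*(3 - 20))² = (3*(-17))² = (-51)² = 2601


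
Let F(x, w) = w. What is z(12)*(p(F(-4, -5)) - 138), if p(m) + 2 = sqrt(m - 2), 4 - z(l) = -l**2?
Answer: -20720 + 148*I*sqrt(7) ≈ -20720.0 + 391.57*I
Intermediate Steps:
z(l) = 4 + l**2 (z(l) = 4 - (-1)*l**2 = 4 + l**2)
p(m) = -2 + sqrt(-2 + m) (p(m) = -2 + sqrt(m - 2) = -2 + sqrt(-2 + m))
z(12)*(p(F(-4, -5)) - 138) = (4 + 12**2)*((-2 + sqrt(-2 - 5)) - 138) = (4 + 144)*((-2 + sqrt(-7)) - 138) = 148*((-2 + I*sqrt(7)) - 138) = 148*(-140 + I*sqrt(7)) = -20720 + 148*I*sqrt(7)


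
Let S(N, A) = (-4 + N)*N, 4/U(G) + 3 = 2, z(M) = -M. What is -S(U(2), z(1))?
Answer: -32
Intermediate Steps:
U(G) = -4 (U(G) = 4/(-3 + 2) = 4/(-1) = 4*(-1) = -4)
S(N, A) = N*(-4 + N)
-S(U(2), z(1)) = -(-4)*(-4 - 4) = -(-4)*(-8) = -1*32 = -32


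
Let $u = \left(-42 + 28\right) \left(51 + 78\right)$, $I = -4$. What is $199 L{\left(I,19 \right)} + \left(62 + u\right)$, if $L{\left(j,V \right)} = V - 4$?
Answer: $1241$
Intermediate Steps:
$L{\left(j,V \right)} = -4 + V$
$u = -1806$ ($u = \left(-14\right) 129 = -1806$)
$199 L{\left(I,19 \right)} + \left(62 + u\right) = 199 \left(-4 + 19\right) + \left(62 - 1806\right) = 199 \cdot 15 - 1744 = 2985 - 1744 = 1241$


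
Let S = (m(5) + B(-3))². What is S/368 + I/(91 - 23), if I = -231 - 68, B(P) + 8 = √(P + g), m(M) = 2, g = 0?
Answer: -26947/6256 - 3*I*√3/92 ≈ -4.3074 - 0.05648*I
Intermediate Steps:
B(P) = -8 + √P (B(P) = -8 + √(P + 0) = -8 + √P)
I = -299
S = (-6 + I*√3)² (S = (2 + (-8 + √(-3)))² = (2 + (-8 + I*√3))² = (-6 + I*√3)² ≈ 33.0 - 20.785*I)
S/368 + I/(91 - 23) = (6 - I*√3)²/368 - 299/(91 - 23) = (6 - I*√3)²*(1/368) - 299/68 = (6 - I*√3)²/368 - 299*1/68 = (6 - I*√3)²/368 - 299/68 = -299/68 + (6 - I*√3)²/368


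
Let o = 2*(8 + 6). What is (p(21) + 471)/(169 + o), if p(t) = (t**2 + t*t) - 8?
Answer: 1345/197 ≈ 6.8274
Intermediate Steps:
o = 28 (o = 2*14 = 28)
p(t) = -8 + 2*t**2 (p(t) = (t**2 + t**2) - 8 = 2*t**2 - 8 = -8 + 2*t**2)
(p(21) + 471)/(169 + o) = ((-8 + 2*21**2) + 471)/(169 + 28) = ((-8 + 2*441) + 471)/197 = ((-8 + 882) + 471)*(1/197) = (874 + 471)*(1/197) = 1345*(1/197) = 1345/197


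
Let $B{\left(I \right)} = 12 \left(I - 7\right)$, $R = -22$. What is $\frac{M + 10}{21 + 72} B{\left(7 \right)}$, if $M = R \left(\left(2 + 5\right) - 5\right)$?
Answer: $0$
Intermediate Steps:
$B{\left(I \right)} = -84 + 12 I$ ($B{\left(I \right)} = 12 \left(-7 + I\right) = -84 + 12 I$)
$M = -44$ ($M = - 22 \left(\left(2 + 5\right) - 5\right) = - 22 \left(7 - 5\right) = \left(-22\right) 2 = -44$)
$\frac{M + 10}{21 + 72} B{\left(7 \right)} = \frac{-44 + 10}{21 + 72} \left(-84 + 12 \cdot 7\right) = - \frac{34}{93} \left(-84 + 84\right) = \left(-34\right) \frac{1}{93} \cdot 0 = \left(- \frac{34}{93}\right) 0 = 0$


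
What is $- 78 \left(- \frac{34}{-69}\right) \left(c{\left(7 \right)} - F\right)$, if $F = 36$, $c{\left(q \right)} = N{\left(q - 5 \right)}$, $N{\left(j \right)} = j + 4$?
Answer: $\frac{26520}{23} \approx 1153.0$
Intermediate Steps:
$N{\left(j \right)} = 4 + j$
$c{\left(q \right)} = -1 + q$ ($c{\left(q \right)} = 4 + \left(q - 5\right) = 4 + \left(-5 + q\right) = -1 + q$)
$- 78 \left(- \frac{34}{-69}\right) \left(c{\left(7 \right)} - F\right) = - 78 \left(- \frac{34}{-69}\right) \left(\left(-1 + 7\right) - 36\right) = - 78 \left(\left(-34\right) \left(- \frac{1}{69}\right)\right) \left(6 - 36\right) = \left(-78\right) \frac{34}{69} \left(-30\right) = \left(- \frac{884}{23}\right) \left(-30\right) = \frac{26520}{23}$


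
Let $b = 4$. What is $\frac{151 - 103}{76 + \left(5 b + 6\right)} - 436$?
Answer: $- \frac{7404}{17} \approx -435.53$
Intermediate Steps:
$\frac{151 - 103}{76 + \left(5 b + 6\right)} - 436 = \frac{151 - 103}{76 + \left(5 \cdot 4 + 6\right)} - 436 = \frac{48}{76 + \left(20 + 6\right)} - 436 = \frac{48}{76 + 26} - 436 = \frac{48}{102} - 436 = 48 \cdot \frac{1}{102} - 436 = \frac{8}{17} - 436 = - \frac{7404}{17}$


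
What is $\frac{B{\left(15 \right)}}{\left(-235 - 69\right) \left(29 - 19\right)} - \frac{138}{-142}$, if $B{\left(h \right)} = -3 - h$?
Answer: $\frac{105519}{107920} \approx 0.97775$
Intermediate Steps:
$\frac{B{\left(15 \right)}}{\left(-235 - 69\right) \left(29 - 19\right)} - \frac{138}{-142} = \frac{-3 - 15}{\left(-235 - 69\right) \left(29 - 19\right)} - \frac{138}{-142} = \frac{-3 - 15}{\left(-304\right) 10} - - \frac{69}{71} = - \frac{18}{-3040} + \frac{69}{71} = \left(-18\right) \left(- \frac{1}{3040}\right) + \frac{69}{71} = \frac{9}{1520} + \frac{69}{71} = \frac{105519}{107920}$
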